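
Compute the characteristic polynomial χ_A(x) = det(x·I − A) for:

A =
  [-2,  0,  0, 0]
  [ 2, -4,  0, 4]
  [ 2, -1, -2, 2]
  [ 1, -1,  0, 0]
x^4 + 8*x^3 + 24*x^2 + 32*x + 16

Expanding det(x·I − A) (e.g. by cofactor expansion or by noting that A is similar to its Jordan form J, which has the same characteristic polynomial as A) gives
  χ_A(x) = x^4 + 8*x^3 + 24*x^2 + 32*x + 16
which factors as (x + 2)^4. The eigenvalues (with algebraic multiplicities) are λ = -2 with multiplicity 4.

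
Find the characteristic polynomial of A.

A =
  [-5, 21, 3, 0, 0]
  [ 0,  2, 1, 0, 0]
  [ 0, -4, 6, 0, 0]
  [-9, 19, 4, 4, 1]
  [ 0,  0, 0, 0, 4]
x^5 - 11*x^4 + 16*x^3 + 224*x^2 - 1024*x + 1280

Expanding det(x·I − A) (e.g. by cofactor expansion or by noting that A is similar to its Jordan form J, which has the same characteristic polynomial as A) gives
  χ_A(x) = x^5 - 11*x^4 + 16*x^3 + 224*x^2 - 1024*x + 1280
which factors as (x - 4)^4*(x + 5). The eigenvalues (with algebraic multiplicities) are λ = -5 with multiplicity 1, λ = 4 with multiplicity 4.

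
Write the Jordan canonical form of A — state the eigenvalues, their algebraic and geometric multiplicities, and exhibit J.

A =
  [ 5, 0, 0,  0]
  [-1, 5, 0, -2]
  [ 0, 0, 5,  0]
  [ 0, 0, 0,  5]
J_2(5) ⊕ J_1(5) ⊕ J_1(5)

The characteristic polynomial is
  det(x·I − A) = x^4 - 20*x^3 + 150*x^2 - 500*x + 625 = (x - 5)^4

Eigenvalues and multiplicities (the geometric multiplicity of λ is n − rank(A − λI), which equals the number of Jordan blocks for λ):
  λ = 5: algebraic multiplicity = 4, geometric multiplicity = 3

Determining the block sizes for each eigenvalue:
  λ = 5: 3 blocks summing to 4 forces exactly one block of size 2 and the rest size 1 → block sizes [2, 1, 1]

Assembling the blocks gives a Jordan form
J =
  [5, 1, 0, 0]
  [0, 5, 0, 0]
  [0, 0, 5, 0]
  [0, 0, 0, 5]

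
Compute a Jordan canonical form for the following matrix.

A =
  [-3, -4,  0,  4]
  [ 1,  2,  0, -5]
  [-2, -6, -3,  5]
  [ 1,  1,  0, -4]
J_3(-3) ⊕ J_1(1)

The characteristic polynomial is
  det(x·I − A) = x^4 + 8*x^3 + 18*x^2 - 27 = (x - 1)*(x + 3)^3

Eigenvalues and multiplicities (the geometric multiplicity of λ is n − rank(A − λI), which equals the number of Jordan blocks for λ):
  λ = -3: algebraic multiplicity = 3, geometric multiplicity = 1
  λ = 1: algebraic multiplicity = 1, geometric multiplicity = 1

Determining the block sizes for each eigenvalue:
  λ = -3: one block (gm = 1), so the single block has size am = 3 → block sizes [3]
  λ = 1: one block (gm = 1), so the single block has size am = 1 → block sizes [1]

Assembling the blocks gives a Jordan form
J =
  [-3,  1,  0, 0]
  [ 0, -3,  1, 0]
  [ 0,  0, -3, 0]
  [ 0,  0,  0, 1]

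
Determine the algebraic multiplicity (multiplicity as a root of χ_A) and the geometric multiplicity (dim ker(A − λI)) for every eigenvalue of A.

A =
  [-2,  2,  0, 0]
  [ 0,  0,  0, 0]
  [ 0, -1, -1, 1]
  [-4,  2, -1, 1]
λ = -2: alg = 1, geom = 1; λ = 0: alg = 3, geom = 1

Step 1 — factor the characteristic polynomial to read off the algebraic multiplicities:
  χ_A(x) = x^3*(x + 2)

Step 2 — compute geometric multiplicities via the rank-nullity identity g(λ) = n − rank(A − λI):
  rank(A − (-2)·I) = 3, so dim ker(A − (-2)·I) = n − 3 = 1
  rank(A − (0)·I) = 3, so dim ker(A − (0)·I) = n − 3 = 1

Summary:
  λ = -2: algebraic multiplicity = 1, geometric multiplicity = 1
  λ = 0: algebraic multiplicity = 3, geometric multiplicity = 1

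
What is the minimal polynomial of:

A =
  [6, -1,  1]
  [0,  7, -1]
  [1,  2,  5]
x^3 - 18*x^2 + 108*x - 216

The characteristic polynomial is χ_A(x) = (x - 6)^3, so the eigenvalues are known. The minimal polynomial is
  m_A(x) = Π_λ (x − λ)^{k_λ}
where k_λ is the size of the *largest* Jordan block for λ (equivalently, the smallest k with (A − λI)^k v = 0 for every generalised eigenvector v of λ).

  λ = 6: largest Jordan block has size 3, contributing (x − 6)^3

So m_A(x) = (x - 6)^3 = x^3 - 18*x^2 + 108*x - 216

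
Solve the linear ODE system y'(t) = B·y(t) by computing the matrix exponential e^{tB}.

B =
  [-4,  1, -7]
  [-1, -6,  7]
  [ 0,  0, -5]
e^{tB} =
  [t*exp(-5*t) + exp(-5*t), t*exp(-5*t), -7*t*exp(-5*t)]
  [-t*exp(-5*t), -t*exp(-5*t) + exp(-5*t), 7*t*exp(-5*t)]
  [0, 0, exp(-5*t)]

Strategy: write B = P · J · P⁻¹ where J is a Jordan canonical form, so e^{tB} = P · e^{tJ} · P⁻¹, and e^{tJ} can be computed block-by-block.

B has Jordan form
J =
  [-5,  1,  0]
  [ 0, -5,  0]
  [ 0,  0, -5]
(up to reordering of blocks).

Per-block formulas:
  For a 2×2 Jordan block J_2(-5): exp(t · J_2(-5)) = e^(-5t)·(I + t·N), where N is the 2×2 nilpotent shift.
  For a 1×1 block at λ = -5: exp(t · [-5]) = [e^(-5t)].

After assembling e^{tJ} and conjugating by P, we get:

e^{tB} =
  [t*exp(-5*t) + exp(-5*t), t*exp(-5*t), -7*t*exp(-5*t)]
  [-t*exp(-5*t), -t*exp(-5*t) + exp(-5*t), 7*t*exp(-5*t)]
  [0, 0, exp(-5*t)]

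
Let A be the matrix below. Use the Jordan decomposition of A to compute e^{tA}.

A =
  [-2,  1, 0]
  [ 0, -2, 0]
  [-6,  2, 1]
e^{tA} =
  [exp(-2*t), t*exp(-2*t), 0]
  [0, exp(-2*t), 0]
  [-2*exp(t) + 2*exp(-2*t), 2*t*exp(-2*t), exp(t)]

Strategy: write A = P · J · P⁻¹ where J is a Jordan canonical form, so e^{tA} = P · e^{tJ} · P⁻¹, and e^{tJ} can be computed block-by-block.

A has Jordan form
J =
  [-2,  1, 0]
  [ 0, -2, 0]
  [ 0,  0, 1]
(up to reordering of blocks).

Per-block formulas:
  For a 1×1 block at λ = 1: exp(t · [1]) = [e^(1t)].
  For a 2×2 Jordan block J_2(-2): exp(t · J_2(-2)) = e^(-2t)·(I + t·N), where N is the 2×2 nilpotent shift.

After assembling e^{tJ} and conjugating by P, we get:

e^{tA} =
  [exp(-2*t), t*exp(-2*t), 0]
  [0, exp(-2*t), 0]
  [-2*exp(t) + 2*exp(-2*t), 2*t*exp(-2*t), exp(t)]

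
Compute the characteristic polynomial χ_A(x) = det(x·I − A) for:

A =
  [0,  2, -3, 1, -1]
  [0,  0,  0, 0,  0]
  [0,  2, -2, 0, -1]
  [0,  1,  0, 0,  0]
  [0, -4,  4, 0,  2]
x^5

Expanding det(x·I − A) (e.g. by cofactor expansion or by noting that A is similar to its Jordan form J, which has the same characteristic polynomial as A) gives
  χ_A(x) = x^5
which factors as x^5. The eigenvalues (with algebraic multiplicities) are λ = 0 with multiplicity 5.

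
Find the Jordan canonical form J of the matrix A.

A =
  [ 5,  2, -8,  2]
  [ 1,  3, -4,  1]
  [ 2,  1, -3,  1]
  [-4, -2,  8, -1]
J_3(1) ⊕ J_1(1)

The characteristic polynomial is
  det(x·I − A) = x^4 - 4*x^3 + 6*x^2 - 4*x + 1 = (x - 1)^4

Eigenvalues and multiplicities (the geometric multiplicity of λ is n − rank(A − λI), which equals the number of Jordan blocks for λ):
  λ = 1: algebraic multiplicity = 4, geometric multiplicity = 2

Determining the block sizes for each eigenvalue:
  λ = 1: with am = 4 and gm = 2, the partition is not yet determined (e.g. several partitions of 4 into 2 parts exist). Let N = A − (1)·I. Computing rank(N^1) = 2, rank(N^2) = 1, rank(N^3) = 0; the number of blocks of size ≥ j is rank(N^{j−1}) − rank(N^j), giving [2, 1, 1]. So we have 1 block(s) of size 3, 1 block(s) of size 1 → block sizes [3, 1]

Assembling the blocks gives a Jordan form
J =
  [1, 1, 0, 0]
  [0, 1, 1, 0]
  [0, 0, 1, 0]
  [0, 0, 0, 1]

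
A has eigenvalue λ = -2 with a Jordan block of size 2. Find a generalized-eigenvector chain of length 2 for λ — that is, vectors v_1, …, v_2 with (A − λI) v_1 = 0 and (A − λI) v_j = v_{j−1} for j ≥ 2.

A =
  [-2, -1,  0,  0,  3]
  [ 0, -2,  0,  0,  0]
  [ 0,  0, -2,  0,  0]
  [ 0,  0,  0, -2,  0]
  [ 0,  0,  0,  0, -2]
A Jordan chain for λ = -2 of length 2:
v_1 = (-1, 0, 0, 0, 0)ᵀ
v_2 = (0, 1, 0, 0, 0)ᵀ

Let N = A − (-2)·I. We want v_2 with N^2 v_2 = 0 but N^1 v_2 ≠ 0; then v_{j-1} := N · v_j for j = 2, …, 2.

Pick v_2 = (0, 1, 0, 0, 0)ᵀ.
Then v_1 = N · v_2 = (-1, 0, 0, 0, 0)ᵀ.

Sanity check: (A − (-2)·I) v_1 = (0, 0, 0, 0, 0)ᵀ = 0. ✓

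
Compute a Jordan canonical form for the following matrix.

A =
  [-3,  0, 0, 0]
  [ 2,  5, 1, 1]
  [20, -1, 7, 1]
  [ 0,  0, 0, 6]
J_1(-3) ⊕ J_2(6) ⊕ J_1(6)

The characteristic polynomial is
  det(x·I − A) = x^4 - 15*x^3 + 54*x^2 + 108*x - 648 = (x - 6)^3*(x + 3)

Eigenvalues and multiplicities (the geometric multiplicity of λ is n − rank(A − λI), which equals the number of Jordan blocks for λ):
  λ = -3: algebraic multiplicity = 1, geometric multiplicity = 1
  λ = 6: algebraic multiplicity = 3, geometric multiplicity = 2

Determining the block sizes for each eigenvalue:
  λ = -3: one block (gm = 1), so the single block has size am = 1 → block sizes [1]
  λ = 6: 2 blocks summing to 3 forces exactly one block of size 2 and the rest size 1 → block sizes [2, 1]

Assembling the blocks gives a Jordan form
J =
  [-3, 0, 0, 0]
  [ 0, 6, 1, 0]
  [ 0, 0, 6, 0]
  [ 0, 0, 0, 6]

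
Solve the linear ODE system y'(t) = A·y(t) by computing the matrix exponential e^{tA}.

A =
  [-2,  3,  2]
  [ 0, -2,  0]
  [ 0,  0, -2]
e^{tA} =
  [exp(-2*t), 3*t*exp(-2*t), 2*t*exp(-2*t)]
  [0, exp(-2*t), 0]
  [0, 0, exp(-2*t)]

Strategy: write A = P · J · P⁻¹ where J is a Jordan canonical form, so e^{tA} = P · e^{tJ} · P⁻¹, and e^{tJ} can be computed block-by-block.

A has Jordan form
J =
  [-2,  1,  0]
  [ 0, -2,  0]
  [ 0,  0, -2]
(up to reordering of blocks).

Per-block formulas:
  For a 1×1 block at λ = -2: exp(t · [-2]) = [e^(-2t)].
  For a 2×2 Jordan block J_2(-2): exp(t · J_2(-2)) = e^(-2t)·(I + t·N), where N is the 2×2 nilpotent shift.

After assembling e^{tJ} and conjugating by P, we get:

e^{tA} =
  [exp(-2*t), 3*t*exp(-2*t), 2*t*exp(-2*t)]
  [0, exp(-2*t), 0]
  [0, 0, exp(-2*t)]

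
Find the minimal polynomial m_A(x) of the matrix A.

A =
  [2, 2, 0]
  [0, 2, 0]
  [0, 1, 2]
x^2 - 4*x + 4

The characteristic polynomial is χ_A(x) = (x - 2)^3, so the eigenvalues are known. The minimal polynomial is
  m_A(x) = Π_λ (x − λ)^{k_λ}
where k_λ is the size of the *largest* Jordan block for λ (equivalently, the smallest k with (A − λI)^k v = 0 for every generalised eigenvector v of λ).

  λ = 2: largest Jordan block has size 2, contributing (x − 2)^2

So m_A(x) = (x - 2)^2 = x^2 - 4*x + 4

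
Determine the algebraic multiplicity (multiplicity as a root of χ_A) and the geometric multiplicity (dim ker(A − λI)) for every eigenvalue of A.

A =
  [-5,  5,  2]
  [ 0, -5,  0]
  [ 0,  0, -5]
λ = -5: alg = 3, geom = 2

Step 1 — factor the characteristic polynomial to read off the algebraic multiplicities:
  χ_A(x) = (x + 5)^3

Step 2 — compute geometric multiplicities via the rank-nullity identity g(λ) = n − rank(A − λI):
  rank(A − (-5)·I) = 1, so dim ker(A − (-5)·I) = n − 1 = 2

Summary:
  λ = -5: algebraic multiplicity = 3, geometric multiplicity = 2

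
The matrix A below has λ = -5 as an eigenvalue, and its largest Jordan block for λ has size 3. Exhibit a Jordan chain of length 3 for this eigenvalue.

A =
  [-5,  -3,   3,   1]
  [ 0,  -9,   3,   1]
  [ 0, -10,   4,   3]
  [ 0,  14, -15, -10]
A Jordan chain for λ = -5 of length 3:
v_1 = (-4, 0, -8, 24)ᵀ
v_2 = (-3, -4, -10, 14)ᵀ
v_3 = (0, 1, 0, 0)ᵀ

Let N = A − (-5)·I. We want v_3 with N^3 v_3 = 0 but N^2 v_3 ≠ 0; then v_{j-1} := N · v_j for j = 3, …, 2.

Pick v_3 = (0, 1, 0, 0)ᵀ.
Then v_2 = N · v_3 = (-3, -4, -10, 14)ᵀ.
Then v_1 = N · v_2 = (-4, 0, -8, 24)ᵀ.

Sanity check: (A − (-5)·I) v_1 = (0, 0, 0, 0)ᵀ = 0. ✓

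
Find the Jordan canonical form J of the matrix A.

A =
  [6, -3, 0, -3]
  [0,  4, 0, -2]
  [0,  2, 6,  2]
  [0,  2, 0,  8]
J_2(6) ⊕ J_1(6) ⊕ J_1(6)

The characteristic polynomial is
  det(x·I − A) = x^4 - 24*x^3 + 216*x^2 - 864*x + 1296 = (x - 6)^4

Eigenvalues and multiplicities (the geometric multiplicity of λ is n − rank(A − λI), which equals the number of Jordan blocks for λ):
  λ = 6: algebraic multiplicity = 4, geometric multiplicity = 3

Determining the block sizes for each eigenvalue:
  λ = 6: 3 blocks summing to 4 forces exactly one block of size 2 and the rest size 1 → block sizes [2, 1, 1]

Assembling the blocks gives a Jordan form
J =
  [6, 1, 0, 0]
  [0, 6, 0, 0]
  [0, 0, 6, 0]
  [0, 0, 0, 6]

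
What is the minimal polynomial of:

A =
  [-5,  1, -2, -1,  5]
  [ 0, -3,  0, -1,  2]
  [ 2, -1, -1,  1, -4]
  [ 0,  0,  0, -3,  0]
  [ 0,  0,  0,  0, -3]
x^3 + 9*x^2 + 27*x + 27

The characteristic polynomial is χ_A(x) = (x + 3)^5, so the eigenvalues are known. The minimal polynomial is
  m_A(x) = Π_λ (x − λ)^{k_λ}
where k_λ is the size of the *largest* Jordan block for λ (equivalently, the smallest k with (A − λI)^k v = 0 for every generalised eigenvector v of λ).

  λ = -3: largest Jordan block has size 3, contributing (x + 3)^3

So m_A(x) = (x + 3)^3 = x^3 + 9*x^2 + 27*x + 27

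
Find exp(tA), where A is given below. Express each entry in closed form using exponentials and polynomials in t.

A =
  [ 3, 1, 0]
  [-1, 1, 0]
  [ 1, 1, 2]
e^{tA} =
  [t*exp(2*t) + exp(2*t), t*exp(2*t), 0]
  [-t*exp(2*t), -t*exp(2*t) + exp(2*t), 0]
  [t*exp(2*t), t*exp(2*t), exp(2*t)]

Strategy: write A = P · J · P⁻¹ where J is a Jordan canonical form, so e^{tA} = P · e^{tJ} · P⁻¹, and e^{tJ} can be computed block-by-block.

A has Jordan form
J =
  [2, 1, 0]
  [0, 2, 0]
  [0, 0, 2]
(up to reordering of blocks).

Per-block formulas:
  For a 1×1 block at λ = 2: exp(t · [2]) = [e^(2t)].
  For a 2×2 Jordan block J_2(2): exp(t · J_2(2)) = e^(2t)·(I + t·N), where N is the 2×2 nilpotent shift.

After assembling e^{tJ} and conjugating by P, we get:

e^{tA} =
  [t*exp(2*t) + exp(2*t), t*exp(2*t), 0]
  [-t*exp(2*t), -t*exp(2*t) + exp(2*t), 0]
  [t*exp(2*t), t*exp(2*t), exp(2*t)]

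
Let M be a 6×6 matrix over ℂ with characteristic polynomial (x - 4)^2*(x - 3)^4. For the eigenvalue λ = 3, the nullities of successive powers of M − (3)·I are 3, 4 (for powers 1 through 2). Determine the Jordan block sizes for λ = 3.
Block sizes for λ = 3: [2, 1, 1]

From the dimensions of kernels of powers, the number of Jordan blocks of size at least j is d_j − d_{j−1} where d_j = dim ker(N^j) (with d_0 = 0). Computing the differences gives [3, 1].
The number of blocks of size exactly k is (#blocks of size ≥ k) − (#blocks of size ≥ k + 1), so the partition is: 2 block(s) of size 1, 1 block(s) of size 2.
In nonincreasing order the block sizes are [2, 1, 1].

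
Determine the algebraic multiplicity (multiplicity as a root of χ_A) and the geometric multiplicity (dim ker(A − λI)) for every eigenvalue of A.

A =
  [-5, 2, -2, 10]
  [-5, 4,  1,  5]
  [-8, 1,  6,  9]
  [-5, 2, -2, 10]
λ = 0: alg = 1, geom = 1; λ = 5: alg = 3, geom = 1

Step 1 — factor the characteristic polynomial to read off the algebraic multiplicities:
  χ_A(x) = x*(x - 5)^3

Step 2 — compute geometric multiplicities via the rank-nullity identity g(λ) = n − rank(A − λI):
  rank(A − (0)·I) = 3, so dim ker(A − (0)·I) = n − 3 = 1
  rank(A − (5)·I) = 3, so dim ker(A − (5)·I) = n − 3 = 1

Summary:
  λ = 0: algebraic multiplicity = 1, geometric multiplicity = 1
  λ = 5: algebraic multiplicity = 3, geometric multiplicity = 1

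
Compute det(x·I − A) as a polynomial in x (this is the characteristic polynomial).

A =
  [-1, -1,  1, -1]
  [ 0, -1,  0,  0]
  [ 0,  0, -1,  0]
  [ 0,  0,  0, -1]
x^4 + 4*x^3 + 6*x^2 + 4*x + 1

Expanding det(x·I − A) (e.g. by cofactor expansion or by noting that A is similar to its Jordan form J, which has the same characteristic polynomial as A) gives
  χ_A(x) = x^4 + 4*x^3 + 6*x^2 + 4*x + 1
which factors as (x + 1)^4. The eigenvalues (with algebraic multiplicities) are λ = -1 with multiplicity 4.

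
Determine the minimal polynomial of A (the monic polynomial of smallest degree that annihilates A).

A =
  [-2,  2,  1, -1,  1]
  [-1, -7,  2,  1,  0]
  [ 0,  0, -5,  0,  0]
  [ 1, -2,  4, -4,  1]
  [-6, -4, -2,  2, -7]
x^3 + 15*x^2 + 75*x + 125

The characteristic polynomial is χ_A(x) = (x + 5)^5, so the eigenvalues are known. The minimal polynomial is
  m_A(x) = Π_λ (x − λ)^{k_λ}
where k_λ is the size of the *largest* Jordan block for λ (equivalently, the smallest k with (A − λI)^k v = 0 for every generalised eigenvector v of λ).

  λ = -5: largest Jordan block has size 3, contributing (x + 5)^3

So m_A(x) = (x + 5)^3 = x^3 + 15*x^2 + 75*x + 125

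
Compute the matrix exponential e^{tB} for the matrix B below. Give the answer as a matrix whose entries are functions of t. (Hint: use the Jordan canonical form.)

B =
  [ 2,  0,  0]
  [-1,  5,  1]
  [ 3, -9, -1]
e^{tB} =
  [exp(2*t), 0, 0]
  [-t*exp(2*t), 3*t*exp(2*t) + exp(2*t), t*exp(2*t)]
  [3*t*exp(2*t), -9*t*exp(2*t), -3*t*exp(2*t) + exp(2*t)]

Strategy: write B = P · J · P⁻¹ where J is a Jordan canonical form, so e^{tB} = P · e^{tJ} · P⁻¹, and e^{tJ} can be computed block-by-block.

B has Jordan form
J =
  [2, 1, 0]
  [0, 2, 0]
  [0, 0, 2]
(up to reordering of blocks).

Per-block formulas:
  For a 2×2 Jordan block J_2(2): exp(t · J_2(2)) = e^(2t)·(I + t·N), where N is the 2×2 nilpotent shift.
  For a 1×1 block at λ = 2: exp(t · [2]) = [e^(2t)].

After assembling e^{tJ} and conjugating by P, we get:

e^{tB} =
  [exp(2*t), 0, 0]
  [-t*exp(2*t), 3*t*exp(2*t) + exp(2*t), t*exp(2*t)]
  [3*t*exp(2*t), -9*t*exp(2*t), -3*t*exp(2*t) + exp(2*t)]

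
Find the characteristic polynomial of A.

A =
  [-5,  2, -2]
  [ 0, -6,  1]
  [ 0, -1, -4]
x^3 + 15*x^2 + 75*x + 125

Expanding det(x·I − A) (e.g. by cofactor expansion or by noting that A is similar to its Jordan form J, which has the same characteristic polynomial as A) gives
  χ_A(x) = x^3 + 15*x^2 + 75*x + 125
which factors as (x + 5)^3. The eigenvalues (with algebraic multiplicities) are λ = -5 with multiplicity 3.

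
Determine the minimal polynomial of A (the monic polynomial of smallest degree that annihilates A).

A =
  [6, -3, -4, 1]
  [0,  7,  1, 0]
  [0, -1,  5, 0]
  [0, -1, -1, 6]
x^2 - 12*x + 36

The characteristic polynomial is χ_A(x) = (x - 6)^4, so the eigenvalues are known. The minimal polynomial is
  m_A(x) = Π_λ (x − λ)^{k_λ}
where k_λ is the size of the *largest* Jordan block for λ (equivalently, the smallest k with (A − λI)^k v = 0 for every generalised eigenvector v of λ).

  λ = 6: largest Jordan block has size 2, contributing (x − 6)^2

So m_A(x) = (x - 6)^2 = x^2 - 12*x + 36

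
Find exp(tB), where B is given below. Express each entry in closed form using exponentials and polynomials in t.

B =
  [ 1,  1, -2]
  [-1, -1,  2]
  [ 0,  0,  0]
e^{tB} =
  [t + 1, t, -2*t]
  [-t, 1 - t, 2*t]
  [0, 0, 1]

Strategy: write B = P · J · P⁻¹ where J is a Jordan canonical form, so e^{tB} = P · e^{tJ} · P⁻¹, and e^{tJ} can be computed block-by-block.

B has Jordan form
J =
  [0, 1, 0]
  [0, 0, 0]
  [0, 0, 0]
(up to reordering of blocks).

Per-block formulas:
  For a 1×1 block at λ = 0: exp(t · [0]) = [e^(0t)].
  For a 2×2 Jordan block J_2(0): exp(t · J_2(0)) = e^(0t)·(I + t·N), where N is the 2×2 nilpotent shift.

After assembling e^{tJ} and conjugating by P, we get:

e^{tB} =
  [t + 1, t, -2*t]
  [-t, 1 - t, 2*t]
  [0, 0, 1]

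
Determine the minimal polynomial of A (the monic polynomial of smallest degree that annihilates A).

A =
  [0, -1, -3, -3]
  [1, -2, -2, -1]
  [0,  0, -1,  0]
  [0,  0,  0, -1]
x^3 + 3*x^2 + 3*x + 1

The characteristic polynomial is χ_A(x) = (x + 1)^4, so the eigenvalues are known. The minimal polynomial is
  m_A(x) = Π_λ (x − λ)^{k_λ}
where k_λ is the size of the *largest* Jordan block for λ (equivalently, the smallest k with (A − λI)^k v = 0 for every generalised eigenvector v of λ).

  λ = -1: largest Jordan block has size 3, contributing (x + 1)^3

So m_A(x) = (x + 1)^3 = x^3 + 3*x^2 + 3*x + 1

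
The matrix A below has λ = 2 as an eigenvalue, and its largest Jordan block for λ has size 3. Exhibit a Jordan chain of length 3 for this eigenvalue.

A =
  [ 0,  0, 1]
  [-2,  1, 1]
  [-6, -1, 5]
A Jordan chain for λ = 2 of length 3:
v_1 = (-2, 0, -4)ᵀ
v_2 = (-2, -2, -6)ᵀ
v_3 = (1, 0, 0)ᵀ

Let N = A − (2)·I. We want v_3 with N^3 v_3 = 0 but N^2 v_3 ≠ 0; then v_{j-1} := N · v_j for j = 3, …, 2.

Pick v_3 = (1, 0, 0)ᵀ.
Then v_2 = N · v_3 = (-2, -2, -6)ᵀ.
Then v_1 = N · v_2 = (-2, 0, -4)ᵀ.

Sanity check: (A − (2)·I) v_1 = (0, 0, 0)ᵀ = 0. ✓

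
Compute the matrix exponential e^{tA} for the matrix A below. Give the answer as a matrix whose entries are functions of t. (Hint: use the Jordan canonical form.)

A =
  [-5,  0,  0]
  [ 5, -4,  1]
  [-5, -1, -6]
e^{tA} =
  [exp(-5*t), 0, 0]
  [5*t*exp(-5*t), t*exp(-5*t) + exp(-5*t), t*exp(-5*t)]
  [-5*t*exp(-5*t), -t*exp(-5*t), -t*exp(-5*t) + exp(-5*t)]

Strategy: write A = P · J · P⁻¹ where J is a Jordan canonical form, so e^{tA} = P · e^{tJ} · P⁻¹, and e^{tJ} can be computed block-by-block.

A has Jordan form
J =
  [-5,  1,  0]
  [ 0, -5,  0]
  [ 0,  0, -5]
(up to reordering of blocks).

Per-block formulas:
  For a 2×2 Jordan block J_2(-5): exp(t · J_2(-5)) = e^(-5t)·(I + t·N), where N is the 2×2 nilpotent shift.
  For a 1×1 block at λ = -5: exp(t · [-5]) = [e^(-5t)].

After assembling e^{tJ} and conjugating by P, we get:

e^{tA} =
  [exp(-5*t), 0, 0]
  [5*t*exp(-5*t), t*exp(-5*t) + exp(-5*t), t*exp(-5*t)]
  [-5*t*exp(-5*t), -t*exp(-5*t), -t*exp(-5*t) + exp(-5*t)]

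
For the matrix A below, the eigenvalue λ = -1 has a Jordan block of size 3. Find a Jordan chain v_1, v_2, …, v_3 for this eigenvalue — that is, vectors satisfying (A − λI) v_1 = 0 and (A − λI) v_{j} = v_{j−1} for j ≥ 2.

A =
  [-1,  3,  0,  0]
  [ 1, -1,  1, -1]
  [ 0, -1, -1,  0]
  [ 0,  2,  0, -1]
A Jordan chain for λ = -1 of length 3:
v_1 = (3, 0, -1, 2)ᵀ
v_2 = (0, 1, 0, 0)ᵀ
v_3 = (1, 0, 0, 0)ᵀ

Let N = A − (-1)·I. We want v_3 with N^3 v_3 = 0 but N^2 v_3 ≠ 0; then v_{j-1} := N · v_j for j = 3, …, 2.

Pick v_3 = (1, 0, 0, 0)ᵀ.
Then v_2 = N · v_3 = (0, 1, 0, 0)ᵀ.
Then v_1 = N · v_2 = (3, 0, -1, 2)ᵀ.

Sanity check: (A − (-1)·I) v_1 = (0, 0, 0, 0)ᵀ = 0. ✓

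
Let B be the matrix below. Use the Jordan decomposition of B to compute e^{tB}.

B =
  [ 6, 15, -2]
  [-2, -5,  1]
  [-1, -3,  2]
e^{tB} =
  [-3*t^2*exp(t)/2 + 5*t*exp(t) + exp(t), -9*t^2*exp(t)/2 + 15*t*exp(t), 3*t^2*exp(t)/2 - 2*t*exp(t)]
  [t^2*exp(t)/2 - 2*t*exp(t), 3*t^2*exp(t)/2 - 6*t*exp(t) + exp(t), -t^2*exp(t)/2 + t*exp(t)]
  [-t*exp(t), -3*t*exp(t), t*exp(t) + exp(t)]

Strategy: write B = P · J · P⁻¹ where J is a Jordan canonical form, so e^{tB} = P · e^{tJ} · P⁻¹, and e^{tJ} can be computed block-by-block.

B has Jordan form
J =
  [1, 1, 0]
  [0, 1, 1]
  [0, 0, 1]
(up to reordering of blocks).

Per-block formulas:
  For a 3×3 Jordan block J_3(1): exp(t · J_3(1)) = e^(1t)·(I + t·N + (t^2/2)·N^2), where N is the 3×3 nilpotent shift.

After assembling e^{tJ} and conjugating by P, we get:

e^{tB} =
  [-3*t^2*exp(t)/2 + 5*t*exp(t) + exp(t), -9*t^2*exp(t)/2 + 15*t*exp(t), 3*t^2*exp(t)/2 - 2*t*exp(t)]
  [t^2*exp(t)/2 - 2*t*exp(t), 3*t^2*exp(t)/2 - 6*t*exp(t) + exp(t), -t^2*exp(t)/2 + t*exp(t)]
  [-t*exp(t), -3*t*exp(t), t*exp(t) + exp(t)]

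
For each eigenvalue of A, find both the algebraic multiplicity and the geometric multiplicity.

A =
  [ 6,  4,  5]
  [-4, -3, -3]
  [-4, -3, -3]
λ = 0: alg = 3, geom = 1

Step 1 — factor the characteristic polynomial to read off the algebraic multiplicities:
  χ_A(x) = x^3

Step 2 — compute geometric multiplicities via the rank-nullity identity g(λ) = n − rank(A − λI):
  rank(A − (0)·I) = 2, so dim ker(A − (0)·I) = n − 2 = 1

Summary:
  λ = 0: algebraic multiplicity = 3, geometric multiplicity = 1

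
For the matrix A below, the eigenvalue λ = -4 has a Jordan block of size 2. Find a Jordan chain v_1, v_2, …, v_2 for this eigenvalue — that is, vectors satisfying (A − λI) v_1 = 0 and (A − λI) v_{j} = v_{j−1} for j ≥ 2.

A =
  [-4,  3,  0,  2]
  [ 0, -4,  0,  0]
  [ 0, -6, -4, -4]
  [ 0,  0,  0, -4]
A Jordan chain for λ = -4 of length 2:
v_1 = (3, 0, -6, 0)ᵀ
v_2 = (0, 1, 0, 0)ᵀ

Let N = A − (-4)·I. We want v_2 with N^2 v_2 = 0 but N^1 v_2 ≠ 0; then v_{j-1} := N · v_j for j = 2, …, 2.

Pick v_2 = (0, 1, 0, 0)ᵀ.
Then v_1 = N · v_2 = (3, 0, -6, 0)ᵀ.

Sanity check: (A − (-4)·I) v_1 = (0, 0, 0, 0)ᵀ = 0. ✓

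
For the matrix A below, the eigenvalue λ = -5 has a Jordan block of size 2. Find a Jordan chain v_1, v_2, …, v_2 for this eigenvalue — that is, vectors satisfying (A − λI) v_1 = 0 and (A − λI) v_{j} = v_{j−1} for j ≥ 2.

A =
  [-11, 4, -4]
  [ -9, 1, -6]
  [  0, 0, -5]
A Jordan chain for λ = -5 of length 2:
v_1 = (-6, -9, 0)ᵀ
v_2 = (1, 0, 0)ᵀ

Let N = A − (-5)·I. We want v_2 with N^2 v_2 = 0 but N^1 v_2 ≠ 0; then v_{j-1} := N · v_j for j = 2, …, 2.

Pick v_2 = (1, 0, 0)ᵀ.
Then v_1 = N · v_2 = (-6, -9, 0)ᵀ.

Sanity check: (A − (-5)·I) v_1 = (0, 0, 0)ᵀ = 0. ✓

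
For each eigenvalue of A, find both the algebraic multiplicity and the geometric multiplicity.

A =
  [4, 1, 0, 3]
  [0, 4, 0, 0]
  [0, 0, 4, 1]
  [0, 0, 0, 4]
λ = 4: alg = 4, geom = 2

Step 1 — factor the characteristic polynomial to read off the algebraic multiplicities:
  χ_A(x) = (x - 4)^4

Step 2 — compute geometric multiplicities via the rank-nullity identity g(λ) = n − rank(A − λI):
  rank(A − (4)·I) = 2, so dim ker(A − (4)·I) = n − 2 = 2

Summary:
  λ = 4: algebraic multiplicity = 4, geometric multiplicity = 2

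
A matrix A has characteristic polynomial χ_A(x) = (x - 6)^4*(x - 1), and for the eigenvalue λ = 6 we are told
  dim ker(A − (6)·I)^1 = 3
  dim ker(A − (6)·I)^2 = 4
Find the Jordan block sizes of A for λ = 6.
Block sizes for λ = 6: [2, 1, 1]

From the dimensions of kernels of powers, the number of Jordan blocks of size at least j is d_j − d_{j−1} where d_j = dim ker(N^j) (with d_0 = 0). Computing the differences gives [3, 1].
The number of blocks of size exactly k is (#blocks of size ≥ k) − (#blocks of size ≥ k + 1), so the partition is: 2 block(s) of size 1, 1 block(s) of size 2.
In nonincreasing order the block sizes are [2, 1, 1].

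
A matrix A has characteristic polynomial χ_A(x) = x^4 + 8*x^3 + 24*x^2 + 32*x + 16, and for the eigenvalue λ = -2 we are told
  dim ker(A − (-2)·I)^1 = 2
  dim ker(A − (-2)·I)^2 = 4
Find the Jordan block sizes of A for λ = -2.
Block sizes for λ = -2: [2, 2]

From the dimensions of kernels of powers, the number of Jordan blocks of size at least j is d_j − d_{j−1} where d_j = dim ker(N^j) (with d_0 = 0). Computing the differences gives [2, 2].
The number of blocks of size exactly k is (#blocks of size ≥ k) − (#blocks of size ≥ k + 1), so the partition is: 2 block(s) of size 2.
In nonincreasing order the block sizes are [2, 2].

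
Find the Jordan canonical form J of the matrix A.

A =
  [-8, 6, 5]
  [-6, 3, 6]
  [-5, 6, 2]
J_2(-3) ⊕ J_1(3)

The characteristic polynomial is
  det(x·I − A) = x^3 + 3*x^2 - 9*x - 27 = (x - 3)*(x + 3)^2

Eigenvalues and multiplicities (the geometric multiplicity of λ is n − rank(A − λI), which equals the number of Jordan blocks for λ):
  λ = -3: algebraic multiplicity = 2, geometric multiplicity = 1
  λ = 3: algebraic multiplicity = 1, geometric multiplicity = 1

Determining the block sizes for each eigenvalue:
  λ = -3: one block (gm = 1), so the single block has size am = 2 → block sizes [2]
  λ = 3: one block (gm = 1), so the single block has size am = 1 → block sizes [1]

Assembling the blocks gives a Jordan form
J =
  [-3,  1, 0]
  [ 0, -3, 0]
  [ 0,  0, 3]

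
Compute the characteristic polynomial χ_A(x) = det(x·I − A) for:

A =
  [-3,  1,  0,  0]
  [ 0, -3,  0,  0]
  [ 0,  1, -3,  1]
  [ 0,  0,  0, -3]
x^4 + 12*x^3 + 54*x^2 + 108*x + 81

Expanding det(x·I − A) (e.g. by cofactor expansion or by noting that A is similar to its Jordan form J, which has the same characteristic polynomial as A) gives
  χ_A(x) = x^4 + 12*x^3 + 54*x^2 + 108*x + 81
which factors as (x + 3)^4. The eigenvalues (with algebraic multiplicities) are λ = -3 with multiplicity 4.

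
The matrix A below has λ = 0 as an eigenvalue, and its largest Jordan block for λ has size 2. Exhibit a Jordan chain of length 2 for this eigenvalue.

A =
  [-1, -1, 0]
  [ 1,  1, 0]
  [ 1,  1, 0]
A Jordan chain for λ = 0 of length 2:
v_1 = (-1, 1, 1)ᵀ
v_2 = (1, 0, 0)ᵀ

Let N = A − (0)·I. We want v_2 with N^2 v_2 = 0 but N^1 v_2 ≠ 0; then v_{j-1} := N · v_j for j = 2, …, 2.

Pick v_2 = (1, 0, 0)ᵀ.
Then v_1 = N · v_2 = (-1, 1, 1)ᵀ.

Sanity check: (A − (0)·I) v_1 = (0, 0, 0)ᵀ = 0. ✓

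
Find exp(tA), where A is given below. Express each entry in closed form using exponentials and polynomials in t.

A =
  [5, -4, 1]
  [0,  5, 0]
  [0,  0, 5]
e^{tA} =
  [exp(5*t), -4*t*exp(5*t), t*exp(5*t)]
  [0, exp(5*t), 0]
  [0, 0, exp(5*t)]

Strategy: write A = P · J · P⁻¹ where J is a Jordan canonical form, so e^{tA} = P · e^{tJ} · P⁻¹, and e^{tJ} can be computed block-by-block.

A has Jordan form
J =
  [5, 1, 0]
  [0, 5, 0]
  [0, 0, 5]
(up to reordering of blocks).

Per-block formulas:
  For a 2×2 Jordan block J_2(5): exp(t · J_2(5)) = e^(5t)·(I + t·N), where N is the 2×2 nilpotent shift.
  For a 1×1 block at λ = 5: exp(t · [5]) = [e^(5t)].

After assembling e^{tJ} and conjugating by P, we get:

e^{tA} =
  [exp(5*t), -4*t*exp(5*t), t*exp(5*t)]
  [0, exp(5*t), 0]
  [0, 0, exp(5*t)]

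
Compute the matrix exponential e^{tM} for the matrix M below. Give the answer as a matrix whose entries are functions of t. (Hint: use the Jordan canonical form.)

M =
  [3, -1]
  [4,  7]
e^{tM} =
  [-2*t*exp(5*t) + exp(5*t), -t*exp(5*t)]
  [4*t*exp(5*t), 2*t*exp(5*t) + exp(5*t)]

Strategy: write M = P · J · P⁻¹ where J is a Jordan canonical form, so e^{tM} = P · e^{tJ} · P⁻¹, and e^{tJ} can be computed block-by-block.

M has Jordan form
J =
  [5, 1]
  [0, 5]
(up to reordering of blocks).

Per-block formulas:
  For a 2×2 Jordan block J_2(5): exp(t · J_2(5)) = e^(5t)·(I + t·N), where N is the 2×2 nilpotent shift.

After assembling e^{tJ} and conjugating by P, we get:

e^{tM} =
  [-2*t*exp(5*t) + exp(5*t), -t*exp(5*t)]
  [4*t*exp(5*t), 2*t*exp(5*t) + exp(5*t)]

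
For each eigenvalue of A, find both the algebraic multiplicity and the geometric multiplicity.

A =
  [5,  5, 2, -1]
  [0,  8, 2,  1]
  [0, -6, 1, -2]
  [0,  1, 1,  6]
λ = 5: alg = 4, geom = 2

Step 1 — factor the characteristic polynomial to read off the algebraic multiplicities:
  χ_A(x) = (x - 5)^4

Step 2 — compute geometric multiplicities via the rank-nullity identity g(λ) = n − rank(A − λI):
  rank(A − (5)·I) = 2, so dim ker(A − (5)·I) = n − 2 = 2

Summary:
  λ = 5: algebraic multiplicity = 4, geometric multiplicity = 2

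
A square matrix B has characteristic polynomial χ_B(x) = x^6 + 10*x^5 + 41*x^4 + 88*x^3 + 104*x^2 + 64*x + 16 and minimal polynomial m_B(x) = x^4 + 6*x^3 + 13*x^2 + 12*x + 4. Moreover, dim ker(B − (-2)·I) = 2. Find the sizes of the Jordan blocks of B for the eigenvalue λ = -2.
Block sizes for λ = -2: [2, 2]

Step 1 — from the characteristic polynomial, algebraic multiplicity of λ = -2 is 4. From dim ker(B − (-2)·I) = 2, there are exactly 2 Jordan blocks for λ = -2.
Step 2 — from the minimal polynomial, the factor (x + 2)^2 tells us the largest block for λ = -2 has size 2.
Step 3 — with total size 4, 2 blocks, and largest block 2, the block sizes (in nonincreasing order) are [2, 2].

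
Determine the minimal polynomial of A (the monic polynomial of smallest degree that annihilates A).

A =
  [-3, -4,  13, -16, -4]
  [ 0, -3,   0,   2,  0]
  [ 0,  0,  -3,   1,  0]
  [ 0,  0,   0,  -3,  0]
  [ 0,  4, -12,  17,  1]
x^4 + 8*x^3 + 18*x^2 - 27

The characteristic polynomial is χ_A(x) = (x - 1)*(x + 3)^4, so the eigenvalues are known. The minimal polynomial is
  m_A(x) = Π_λ (x − λ)^{k_λ}
where k_λ is the size of the *largest* Jordan block for λ (equivalently, the smallest k with (A − λI)^k v = 0 for every generalised eigenvector v of λ).

  λ = -3: largest Jordan block has size 3, contributing (x + 3)^3
  λ = 1: largest Jordan block has size 1, contributing (x − 1)

So m_A(x) = (x - 1)*(x + 3)^3 = x^4 + 8*x^3 + 18*x^2 - 27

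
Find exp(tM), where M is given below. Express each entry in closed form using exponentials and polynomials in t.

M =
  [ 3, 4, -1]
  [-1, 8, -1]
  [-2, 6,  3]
e^{tM} =
  [-exp(5*t) + 2*exp(4*t), 2*t*exp(5*t) + 2*exp(5*t) - 2*exp(4*t), -t*exp(5*t)]
  [-exp(5*t) + exp(4*t), 2*t*exp(5*t) + 2*exp(5*t) - exp(4*t), -t*exp(5*t)]
  [-2*exp(5*t) + 2*exp(4*t), 4*t*exp(5*t) + 2*exp(5*t) - 2*exp(4*t), -2*t*exp(5*t) + exp(5*t)]

Strategy: write M = P · J · P⁻¹ where J is a Jordan canonical form, so e^{tM} = P · e^{tJ} · P⁻¹, and e^{tJ} can be computed block-by-block.

M has Jordan form
J =
  [4, 0, 0]
  [0, 5, 1]
  [0, 0, 5]
(up to reordering of blocks).

Per-block formulas:
  For a 2×2 Jordan block J_2(5): exp(t · J_2(5)) = e^(5t)·(I + t·N), where N is the 2×2 nilpotent shift.
  For a 1×1 block at λ = 4: exp(t · [4]) = [e^(4t)].

After assembling e^{tJ} and conjugating by P, we get:

e^{tM} =
  [-exp(5*t) + 2*exp(4*t), 2*t*exp(5*t) + 2*exp(5*t) - 2*exp(4*t), -t*exp(5*t)]
  [-exp(5*t) + exp(4*t), 2*t*exp(5*t) + 2*exp(5*t) - exp(4*t), -t*exp(5*t)]
  [-2*exp(5*t) + 2*exp(4*t), 4*t*exp(5*t) + 2*exp(5*t) - 2*exp(4*t), -2*t*exp(5*t) + exp(5*t)]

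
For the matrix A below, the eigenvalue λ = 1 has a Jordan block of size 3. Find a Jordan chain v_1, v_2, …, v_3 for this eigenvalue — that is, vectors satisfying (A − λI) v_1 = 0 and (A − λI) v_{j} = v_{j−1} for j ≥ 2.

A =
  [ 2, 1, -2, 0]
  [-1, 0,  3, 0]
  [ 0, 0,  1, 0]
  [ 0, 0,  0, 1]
A Jordan chain for λ = 1 of length 3:
v_1 = (1, -1, 0, 0)ᵀ
v_2 = (-2, 3, 0, 0)ᵀ
v_3 = (0, 0, 1, 0)ᵀ

Let N = A − (1)·I. We want v_3 with N^3 v_3 = 0 but N^2 v_3 ≠ 0; then v_{j-1} := N · v_j for j = 3, …, 2.

Pick v_3 = (0, 0, 1, 0)ᵀ.
Then v_2 = N · v_3 = (-2, 3, 0, 0)ᵀ.
Then v_1 = N · v_2 = (1, -1, 0, 0)ᵀ.

Sanity check: (A − (1)·I) v_1 = (0, 0, 0, 0)ᵀ = 0. ✓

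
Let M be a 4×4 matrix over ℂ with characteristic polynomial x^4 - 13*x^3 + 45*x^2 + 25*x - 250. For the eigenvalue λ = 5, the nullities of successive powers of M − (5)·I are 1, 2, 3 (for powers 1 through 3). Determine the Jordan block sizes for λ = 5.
Block sizes for λ = 5: [3]

From the dimensions of kernels of powers, the number of Jordan blocks of size at least j is d_j − d_{j−1} where d_j = dim ker(N^j) (with d_0 = 0). Computing the differences gives [1, 1, 1].
The number of blocks of size exactly k is (#blocks of size ≥ k) − (#blocks of size ≥ k + 1), so the partition is: 1 block(s) of size 3.
In nonincreasing order the block sizes are [3].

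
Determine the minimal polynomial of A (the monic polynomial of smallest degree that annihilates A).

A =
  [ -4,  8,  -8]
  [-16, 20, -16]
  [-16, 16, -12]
x^2 - 16

The characteristic polynomial is χ_A(x) = (x - 4)^2*(x + 4), so the eigenvalues are known. The minimal polynomial is
  m_A(x) = Π_λ (x − λ)^{k_λ}
where k_λ is the size of the *largest* Jordan block for λ (equivalently, the smallest k with (A − λI)^k v = 0 for every generalised eigenvector v of λ).

  λ = -4: largest Jordan block has size 1, contributing (x + 4)
  λ = 4: largest Jordan block has size 1, contributing (x − 4)

So m_A(x) = (x - 4)*(x + 4) = x^2 - 16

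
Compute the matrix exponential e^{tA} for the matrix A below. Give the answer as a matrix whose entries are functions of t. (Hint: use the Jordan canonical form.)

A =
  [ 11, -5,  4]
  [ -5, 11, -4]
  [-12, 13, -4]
e^{tA} =
  [t^2*exp(6*t) + 5*t*exp(6*t) + exp(6*t), t^2*exp(6*t) - 5*t*exp(6*t), 4*t*exp(6*t)]
  [-t^2*exp(6*t) - 5*t*exp(6*t), -t^2*exp(6*t) + 5*t*exp(6*t) + exp(6*t), -4*t*exp(6*t)]
  [-5*t^2*exp(6*t)/2 - 12*t*exp(6*t), -5*t^2*exp(6*t)/2 + 13*t*exp(6*t), -10*t*exp(6*t) + exp(6*t)]

Strategy: write A = P · J · P⁻¹ where J is a Jordan canonical form, so e^{tA} = P · e^{tJ} · P⁻¹, and e^{tJ} can be computed block-by-block.

A has Jordan form
J =
  [6, 1, 0]
  [0, 6, 1]
  [0, 0, 6]
(up to reordering of blocks).

Per-block formulas:
  For a 3×3 Jordan block J_3(6): exp(t · J_3(6)) = e^(6t)·(I + t·N + (t^2/2)·N^2), where N is the 3×3 nilpotent shift.

After assembling e^{tJ} and conjugating by P, we get:

e^{tA} =
  [t^2*exp(6*t) + 5*t*exp(6*t) + exp(6*t), t^2*exp(6*t) - 5*t*exp(6*t), 4*t*exp(6*t)]
  [-t^2*exp(6*t) - 5*t*exp(6*t), -t^2*exp(6*t) + 5*t*exp(6*t) + exp(6*t), -4*t*exp(6*t)]
  [-5*t^2*exp(6*t)/2 - 12*t*exp(6*t), -5*t^2*exp(6*t)/2 + 13*t*exp(6*t), -10*t*exp(6*t) + exp(6*t)]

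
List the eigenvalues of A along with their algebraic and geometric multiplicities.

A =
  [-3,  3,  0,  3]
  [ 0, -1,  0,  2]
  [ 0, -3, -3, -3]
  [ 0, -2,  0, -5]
λ = -3: alg = 4, geom = 3

Step 1 — factor the characteristic polynomial to read off the algebraic multiplicities:
  χ_A(x) = (x + 3)^4

Step 2 — compute geometric multiplicities via the rank-nullity identity g(λ) = n − rank(A − λI):
  rank(A − (-3)·I) = 1, so dim ker(A − (-3)·I) = n − 1 = 3

Summary:
  λ = -3: algebraic multiplicity = 4, geometric multiplicity = 3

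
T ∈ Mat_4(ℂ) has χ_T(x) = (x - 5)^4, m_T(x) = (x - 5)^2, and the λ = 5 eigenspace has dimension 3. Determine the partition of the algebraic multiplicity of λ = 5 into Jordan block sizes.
Block sizes for λ = 5: [2, 1, 1]

Step 1 — from the characteristic polynomial, algebraic multiplicity of λ = 5 is 4. From dim ker(T − (5)·I) = 3, there are exactly 3 Jordan blocks for λ = 5.
Step 2 — from the minimal polynomial, the factor (x − 5)^2 tells us the largest block for λ = 5 has size 2.
Step 3 — with total size 4, 3 blocks, and largest block 2, the block sizes (in nonincreasing order) are [2, 1, 1].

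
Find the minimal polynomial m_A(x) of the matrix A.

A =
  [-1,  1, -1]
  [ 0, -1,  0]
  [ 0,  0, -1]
x^2 + 2*x + 1

The characteristic polynomial is χ_A(x) = (x + 1)^3, so the eigenvalues are known. The minimal polynomial is
  m_A(x) = Π_λ (x − λ)^{k_λ}
where k_λ is the size of the *largest* Jordan block for λ (equivalently, the smallest k with (A − λI)^k v = 0 for every generalised eigenvector v of λ).

  λ = -1: largest Jordan block has size 2, contributing (x + 1)^2

So m_A(x) = (x + 1)^2 = x^2 + 2*x + 1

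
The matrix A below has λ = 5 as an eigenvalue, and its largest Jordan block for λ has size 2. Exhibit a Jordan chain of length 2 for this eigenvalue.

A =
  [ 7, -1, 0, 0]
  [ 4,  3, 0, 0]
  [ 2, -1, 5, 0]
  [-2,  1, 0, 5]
A Jordan chain for λ = 5 of length 2:
v_1 = (2, 4, 2, -2)ᵀ
v_2 = (1, 0, 0, 0)ᵀ

Let N = A − (5)·I. We want v_2 with N^2 v_2 = 0 but N^1 v_2 ≠ 0; then v_{j-1} := N · v_j for j = 2, …, 2.

Pick v_2 = (1, 0, 0, 0)ᵀ.
Then v_1 = N · v_2 = (2, 4, 2, -2)ᵀ.

Sanity check: (A − (5)·I) v_1 = (0, 0, 0, 0)ᵀ = 0. ✓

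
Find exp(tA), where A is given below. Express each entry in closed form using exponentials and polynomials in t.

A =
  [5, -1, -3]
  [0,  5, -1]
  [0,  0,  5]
e^{tA} =
  [exp(5*t), -t*exp(5*t), t^2*exp(5*t)/2 - 3*t*exp(5*t)]
  [0, exp(5*t), -t*exp(5*t)]
  [0, 0, exp(5*t)]

Strategy: write A = P · J · P⁻¹ where J is a Jordan canonical form, so e^{tA} = P · e^{tJ} · P⁻¹, and e^{tJ} can be computed block-by-block.

A has Jordan form
J =
  [5, 1, 0]
  [0, 5, 1]
  [0, 0, 5]
(up to reordering of blocks).

Per-block formulas:
  For a 3×3 Jordan block J_3(5): exp(t · J_3(5)) = e^(5t)·(I + t·N + (t^2/2)·N^2), where N is the 3×3 nilpotent shift.

After assembling e^{tJ} and conjugating by P, we get:

e^{tA} =
  [exp(5*t), -t*exp(5*t), t^2*exp(5*t)/2 - 3*t*exp(5*t)]
  [0, exp(5*t), -t*exp(5*t)]
  [0, 0, exp(5*t)]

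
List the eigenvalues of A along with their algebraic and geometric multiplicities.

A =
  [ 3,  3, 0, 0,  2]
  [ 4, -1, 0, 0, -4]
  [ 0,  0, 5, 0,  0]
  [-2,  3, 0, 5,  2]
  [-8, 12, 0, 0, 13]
λ = 5: alg = 5, geom = 4

Step 1 — factor the characteristic polynomial to read off the algebraic multiplicities:
  χ_A(x) = (x - 5)^5

Step 2 — compute geometric multiplicities via the rank-nullity identity g(λ) = n − rank(A − λI):
  rank(A − (5)·I) = 1, so dim ker(A − (5)·I) = n − 1 = 4

Summary:
  λ = 5: algebraic multiplicity = 5, geometric multiplicity = 4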